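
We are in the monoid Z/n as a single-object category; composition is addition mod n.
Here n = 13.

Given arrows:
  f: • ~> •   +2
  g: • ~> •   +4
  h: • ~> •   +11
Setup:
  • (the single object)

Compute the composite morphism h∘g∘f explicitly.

Answer: +4

Trace:
  0 +2≡2 +4≡6 +11≡4  (mod 13)
composite: +4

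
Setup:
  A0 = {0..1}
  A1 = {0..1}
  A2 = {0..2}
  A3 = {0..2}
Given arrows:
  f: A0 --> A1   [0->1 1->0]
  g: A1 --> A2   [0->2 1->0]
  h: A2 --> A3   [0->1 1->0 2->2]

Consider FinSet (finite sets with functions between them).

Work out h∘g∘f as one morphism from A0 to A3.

  0 f-->1 g-->0 h-->1
  1 f-->0 g-->2 h-->2
result: [0->1 1->2]

Answer: [0->1 1->2]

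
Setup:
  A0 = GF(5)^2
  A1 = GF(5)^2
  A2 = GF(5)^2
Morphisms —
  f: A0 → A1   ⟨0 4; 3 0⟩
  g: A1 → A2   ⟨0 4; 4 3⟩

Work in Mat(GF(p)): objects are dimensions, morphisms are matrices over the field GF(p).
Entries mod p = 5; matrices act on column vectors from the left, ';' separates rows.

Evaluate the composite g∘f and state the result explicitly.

  e0=[1,0] f→[0,3] g→[2,4]
  e1=[0,1] f→[4,0] g→[0,1]
result: ⟨2 0; 4 1⟩

Answer: ⟨2 0; 4 1⟩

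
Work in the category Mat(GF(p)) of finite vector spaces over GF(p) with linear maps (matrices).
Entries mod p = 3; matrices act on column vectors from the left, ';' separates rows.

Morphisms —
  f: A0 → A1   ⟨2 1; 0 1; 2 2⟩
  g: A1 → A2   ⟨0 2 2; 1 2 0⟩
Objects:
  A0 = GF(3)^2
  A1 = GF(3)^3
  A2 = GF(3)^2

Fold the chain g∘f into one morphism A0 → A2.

  e0=[1,0] f→[2,0,2] g→[1,2]
  e1=[0,1] f→[1,1,2] g→[0,0]
⟦path⟧: ⟨1 0; 2 0⟩

Answer: ⟨1 0; 2 0⟩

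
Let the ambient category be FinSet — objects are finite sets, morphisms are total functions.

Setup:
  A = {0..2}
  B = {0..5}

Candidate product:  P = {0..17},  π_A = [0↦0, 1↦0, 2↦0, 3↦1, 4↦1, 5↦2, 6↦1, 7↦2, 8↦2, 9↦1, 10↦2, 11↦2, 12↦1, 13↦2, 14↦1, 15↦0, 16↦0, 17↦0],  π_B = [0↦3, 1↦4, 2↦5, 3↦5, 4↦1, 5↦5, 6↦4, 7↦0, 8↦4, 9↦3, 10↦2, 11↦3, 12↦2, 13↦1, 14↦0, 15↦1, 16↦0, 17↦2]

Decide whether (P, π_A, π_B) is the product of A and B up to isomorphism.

|A|·|B| = 3·6 = 18;  |P| = 18
Check the pairing map k ↦ (π_A(k), π_B(k)):
  0 ↦ (0,3)
  1 ↦ (0,4)
  2 ↦ (0,5)
  3 ↦ (1,5)
  4 ↦ (1,1)
  5 ↦ (2,5)
  6 ↦ (1,4)
  7 ↦ (2,0)
  8 ↦ (2,4)
  9 ↦ (1,3)
  10 ↦ (2,2)
  11 ↦ (2,3)
  12 ↦ (1,2)
  13 ↦ (2,1)
  14 ↦ (1,0)
  15 ↦ (0,1)
  16 ↦ (0,0)
  17 ↦ (0,2)
distinct pairs in image: 18 / 18 needed
  → bijection onto A×B; projections well-typed.

Answer: VALID PRODUCT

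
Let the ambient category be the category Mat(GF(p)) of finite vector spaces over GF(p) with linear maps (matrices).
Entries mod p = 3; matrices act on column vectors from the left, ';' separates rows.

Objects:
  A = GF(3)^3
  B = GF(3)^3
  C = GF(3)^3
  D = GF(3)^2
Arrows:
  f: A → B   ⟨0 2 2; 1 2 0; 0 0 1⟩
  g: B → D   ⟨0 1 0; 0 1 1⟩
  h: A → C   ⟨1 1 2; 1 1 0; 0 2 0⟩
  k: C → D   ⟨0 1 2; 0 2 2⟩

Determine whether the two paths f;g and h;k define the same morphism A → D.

Along f;g (path 1):
  e0=⟨1,0,0⟩ f→⟨0,1,0⟩ g→⟨1,1⟩
  e1=⟨0,1,0⟩ f→⟨2,2,0⟩ g→⟨2,2⟩
  e2=⟨0,0,1⟩ f→⟨2,0,1⟩ g→⟨0,1⟩
  ⟦path⟧₁ = ⟨1 2 0; 1 2 1⟩
Along h;k (path 2):
  e0=⟨1,0,0⟩ h→⟨1,1,0⟩ k→⟨1,2⟩
  e1=⟨0,1,0⟩ h→⟨1,1,2⟩ k→⟨2,0⟩
  e2=⟨0,0,1⟩ h→⟨2,0,0⟩ k→⟨0,0⟩
  ⟦path⟧₂ = ⟨1 2 0; 2 0 0⟩
Equal? differ; not commutative

Answer: DOES NOT COMMUTE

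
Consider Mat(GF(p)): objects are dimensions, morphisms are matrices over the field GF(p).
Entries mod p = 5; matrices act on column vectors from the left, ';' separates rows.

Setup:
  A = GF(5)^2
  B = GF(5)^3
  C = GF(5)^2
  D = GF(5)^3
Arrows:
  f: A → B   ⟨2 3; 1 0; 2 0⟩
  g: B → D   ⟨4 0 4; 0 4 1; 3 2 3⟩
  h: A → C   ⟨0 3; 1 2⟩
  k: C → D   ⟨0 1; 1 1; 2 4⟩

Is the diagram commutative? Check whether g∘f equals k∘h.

1) trace f;g:
  e0=(1,0) f→(2,1,2) g→(1,1,4)
  e1=(0,1) f→(3,0,0) g→(2,0,4)
  ⟦path⟧₁ = ⟨1 2; 1 0; 4 4⟩
2) trace h;k:
  e0=(1,0) h→(0,1) k→(1,1,4)
  e1=(0,1) h→(3,2) k→(2,0,4)
  ⟦path⟧₂ = ⟨1 2; 1 0; 4 4⟩
Equal? same morphism ✓

Answer: COMMUTES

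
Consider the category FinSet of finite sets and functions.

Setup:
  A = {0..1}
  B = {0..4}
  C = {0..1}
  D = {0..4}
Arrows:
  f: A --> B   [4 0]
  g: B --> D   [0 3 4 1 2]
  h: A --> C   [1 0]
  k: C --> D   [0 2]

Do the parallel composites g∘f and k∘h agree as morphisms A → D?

Answer: COMMUTES

Derivation:
1) trace f;g:
  0 f-->4 g-->2
  1 f-->0 g-->0
  result₁ = [2 0]
2) trace h;k:
  0 h-->1 k-->2
  1 h-->0 k-->0
  result₂ = [2 0]
Equal? same morphism ✓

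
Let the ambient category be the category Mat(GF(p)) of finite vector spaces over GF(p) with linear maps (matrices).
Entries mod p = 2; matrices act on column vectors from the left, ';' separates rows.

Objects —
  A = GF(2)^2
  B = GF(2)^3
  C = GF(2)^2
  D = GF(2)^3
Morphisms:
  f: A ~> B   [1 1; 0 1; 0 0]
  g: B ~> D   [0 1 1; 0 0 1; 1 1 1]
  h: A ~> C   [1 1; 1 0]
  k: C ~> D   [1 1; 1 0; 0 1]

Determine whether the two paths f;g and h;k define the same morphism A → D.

Answer: DOES NOT COMMUTE

Trace:
1) trace f;g:
  e0=(1,0) f~>(1,0,0) g~>(0,0,1)
  e1=(0,1) f~>(1,1,0) g~>(1,0,0)
  composite₁ = [0 1; 0 0; 1 0]
2) trace h;k:
  e0=(1,0) h~>(1,1) k~>(0,1,1)
  e1=(0,1) h~>(1,0) k~>(1,1,0)
  composite₂ = [0 1; 1 1; 1 0]
Equal? distinct morphisms ✗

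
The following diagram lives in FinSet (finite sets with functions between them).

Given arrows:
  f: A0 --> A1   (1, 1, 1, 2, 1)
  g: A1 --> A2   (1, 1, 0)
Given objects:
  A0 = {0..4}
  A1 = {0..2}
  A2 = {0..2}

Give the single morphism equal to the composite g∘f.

Answer: (1, 1, 1, 0, 1)

Trace:
  0 f-->1 g-->1
  1 f-->1 g-->1
  2 f-->1 g-->1
  3 f-->2 g-->0
  4 f-->1 g-->1
result: (1, 1, 1, 0, 1)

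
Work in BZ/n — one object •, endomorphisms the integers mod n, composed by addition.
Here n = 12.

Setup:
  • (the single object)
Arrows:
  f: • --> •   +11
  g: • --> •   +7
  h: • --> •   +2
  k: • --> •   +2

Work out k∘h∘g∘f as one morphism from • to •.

Answer: +10

Trace:
  0 +11≡11 +7≡6 +2≡8 +2≡10  (mod 12)
⟦path⟧: +10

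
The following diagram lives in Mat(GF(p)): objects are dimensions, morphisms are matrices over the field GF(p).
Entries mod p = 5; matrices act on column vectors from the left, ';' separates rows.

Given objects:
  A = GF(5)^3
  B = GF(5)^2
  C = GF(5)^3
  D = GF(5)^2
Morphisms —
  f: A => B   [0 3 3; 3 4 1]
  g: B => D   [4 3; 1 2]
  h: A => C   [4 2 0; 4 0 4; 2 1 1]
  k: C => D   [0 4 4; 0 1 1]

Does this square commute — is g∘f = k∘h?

Answer: COMMUTES

Derivation:
1) trace f;g:
  e0=⟨1,0,0⟩ f=>⟨0,3⟩ g=>⟨4,1⟩
  e1=⟨0,1,0⟩ f=>⟨3,4⟩ g=>⟨4,1⟩
  e2=⟨0,0,1⟩ f=>⟨3,1⟩ g=>⟨0,0⟩
  composite₁ = [4 4 0; 1 1 0]
2) trace h;k:
  e0=⟨1,0,0⟩ h=>⟨4,4,2⟩ k=>⟨4,1⟩
  e1=⟨0,1,0⟩ h=>⟨2,0,1⟩ k=>⟨4,1⟩
  e2=⟨0,0,1⟩ h=>⟨0,4,1⟩ k=>⟨0,0⟩
  composite₂ = [4 4 0; 1 1 0]
Equal? equal; square commutes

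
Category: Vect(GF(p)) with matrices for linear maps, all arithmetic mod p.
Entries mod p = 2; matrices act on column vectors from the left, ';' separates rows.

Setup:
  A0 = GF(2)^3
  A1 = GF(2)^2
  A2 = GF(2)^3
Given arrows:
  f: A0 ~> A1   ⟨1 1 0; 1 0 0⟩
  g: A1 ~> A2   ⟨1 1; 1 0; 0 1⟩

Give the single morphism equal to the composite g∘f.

Answer: ⟨0 1 0; 1 1 0; 1 0 0⟩

Derivation:
  e0=⟨1,0,0⟩ f~>⟨1,1⟩ g~>⟨0,1,1⟩
  e1=⟨0,1,0⟩ f~>⟨1,0⟩ g~>⟨1,1,0⟩
  e2=⟨0,0,1⟩ f~>⟨0,0⟩ g~>⟨0,0,0⟩
result: ⟨0 1 0; 1 1 0; 1 0 0⟩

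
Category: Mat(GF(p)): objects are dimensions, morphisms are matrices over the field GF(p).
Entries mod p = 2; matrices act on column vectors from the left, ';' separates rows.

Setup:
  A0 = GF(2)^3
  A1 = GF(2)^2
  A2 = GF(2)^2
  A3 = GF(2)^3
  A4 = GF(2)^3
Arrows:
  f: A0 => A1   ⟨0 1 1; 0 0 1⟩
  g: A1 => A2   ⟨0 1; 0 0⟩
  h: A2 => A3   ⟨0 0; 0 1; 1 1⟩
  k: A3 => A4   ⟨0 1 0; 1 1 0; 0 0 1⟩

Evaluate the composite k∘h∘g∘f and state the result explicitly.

  e0=[1,0,0] f=>[0,0] g=>[0,0] h=>[0,0,0] k=>[0,0,0]
  e1=[0,1,0] f=>[1,0] g=>[0,0] h=>[0,0,0] k=>[0,0,0]
  e2=[0,0,1] f=>[1,1] g=>[1,0] h=>[0,0,1] k=>[0,0,1]
result: ⟨0 0 0; 0 0 0; 0 0 1⟩

Answer: ⟨0 0 0; 0 0 0; 0 0 1⟩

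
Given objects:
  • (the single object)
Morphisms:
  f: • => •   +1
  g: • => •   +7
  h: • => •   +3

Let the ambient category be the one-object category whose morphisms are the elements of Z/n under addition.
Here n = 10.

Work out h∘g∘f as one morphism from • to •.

Answer: +1

Derivation:
  0 +1≡1 +7≡8 +3≡1  (mod 10)
composite: +1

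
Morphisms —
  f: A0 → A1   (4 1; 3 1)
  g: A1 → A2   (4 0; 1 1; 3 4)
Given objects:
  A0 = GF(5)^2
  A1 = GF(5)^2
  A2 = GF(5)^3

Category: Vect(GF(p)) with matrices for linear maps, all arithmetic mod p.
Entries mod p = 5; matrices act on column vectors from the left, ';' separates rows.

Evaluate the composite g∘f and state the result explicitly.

  e0=[1,0] f→[4,3] g→[1,2,4]
  e1=[0,1] f→[1,1] g→[4,2,2]
composite: (1 4; 2 2; 4 2)

Answer: (1 4; 2 2; 4 2)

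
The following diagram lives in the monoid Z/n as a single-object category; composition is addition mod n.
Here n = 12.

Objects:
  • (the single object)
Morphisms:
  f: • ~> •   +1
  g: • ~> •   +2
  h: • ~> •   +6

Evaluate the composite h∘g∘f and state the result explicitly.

  0 +1≡1 +2≡3 +6≡9  (mod 12)
⟦path⟧: +9

Answer: +9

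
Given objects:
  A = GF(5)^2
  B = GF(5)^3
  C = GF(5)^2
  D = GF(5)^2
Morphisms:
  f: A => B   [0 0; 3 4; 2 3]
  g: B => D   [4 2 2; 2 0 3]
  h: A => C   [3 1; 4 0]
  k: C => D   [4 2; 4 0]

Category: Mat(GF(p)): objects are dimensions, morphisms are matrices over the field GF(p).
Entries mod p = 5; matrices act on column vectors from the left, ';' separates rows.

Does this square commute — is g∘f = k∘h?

1) trace f;g:
  e0=⟨1,0⟩ f=>⟨0,3,2⟩ g=>⟨0,1⟩
  e1=⟨0,1⟩ f=>⟨0,4,3⟩ g=>⟨4,4⟩
  composite₁ = [0 4; 1 4]
2) trace h;k:
  e0=⟨1,0⟩ h=>⟨3,4⟩ k=>⟨0,2⟩
  e1=⟨0,1⟩ h=>⟨1,0⟩ k=>⟨4,4⟩
  composite₂ = [0 4; 2 4]
Equal? differ; not commutative

Answer: DOES NOT COMMUTE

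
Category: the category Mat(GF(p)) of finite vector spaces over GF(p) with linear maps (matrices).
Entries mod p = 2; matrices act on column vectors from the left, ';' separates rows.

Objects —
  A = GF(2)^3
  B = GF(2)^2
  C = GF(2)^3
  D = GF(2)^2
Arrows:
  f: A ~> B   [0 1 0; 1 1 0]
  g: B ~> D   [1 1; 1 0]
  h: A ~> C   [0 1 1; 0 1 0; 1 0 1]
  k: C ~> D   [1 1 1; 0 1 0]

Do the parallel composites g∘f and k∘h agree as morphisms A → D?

Answer: COMMUTES

Work:
1) trace f;g:
  e0=[1,0,0] f~>[0,1] g~>[1,0]
  e1=[0,1,0] f~>[1,1] g~>[0,1]
  e2=[0,0,1] f~>[0,0] g~>[0,0]
  composite₁ = [1 0 0; 0 1 0]
2) trace h;k:
  e0=[1,0,0] h~>[0,0,1] k~>[1,0]
  e1=[0,1,0] h~>[1,1,0] k~>[0,1]
  e2=[0,0,1] h~>[1,0,1] k~>[0,0]
  composite₂ = [1 0 0; 0 1 0]
Equal? equal; square commutes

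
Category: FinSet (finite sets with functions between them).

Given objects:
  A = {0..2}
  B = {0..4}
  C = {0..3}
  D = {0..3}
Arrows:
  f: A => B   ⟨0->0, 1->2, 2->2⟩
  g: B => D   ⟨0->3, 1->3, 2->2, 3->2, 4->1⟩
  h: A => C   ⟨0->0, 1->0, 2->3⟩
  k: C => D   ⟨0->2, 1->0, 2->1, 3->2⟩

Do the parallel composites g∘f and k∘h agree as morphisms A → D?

Answer: DOES NOT COMMUTE

Trace:
Path 1 = f;g:
  0 f=>0 g=>3
  1 f=>2 g=>2
  2 f=>2 g=>2
  composite₁ = ⟨0->3, 1->2, 2->2⟩
Path 2 = h;k:
  0 h=>0 k=>2
  1 h=>0 k=>2
  2 h=>3 k=>2
  composite₂ = ⟨0->2, 1->2, 2->2⟩
Equal? distinct morphisms ✗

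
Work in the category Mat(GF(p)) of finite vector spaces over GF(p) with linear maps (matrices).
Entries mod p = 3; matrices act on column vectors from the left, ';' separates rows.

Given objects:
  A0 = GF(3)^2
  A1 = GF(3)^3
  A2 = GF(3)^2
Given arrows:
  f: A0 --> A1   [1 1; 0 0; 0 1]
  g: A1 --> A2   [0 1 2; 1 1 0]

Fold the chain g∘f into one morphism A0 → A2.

Answer: [0 2; 1 1]

Derivation:
  e0=[1,0] f-->[1,0,0] g-->[0,1]
  e1=[0,1] f-->[1,0,1] g-->[2,1]
⟦path⟧: [0 2; 1 1]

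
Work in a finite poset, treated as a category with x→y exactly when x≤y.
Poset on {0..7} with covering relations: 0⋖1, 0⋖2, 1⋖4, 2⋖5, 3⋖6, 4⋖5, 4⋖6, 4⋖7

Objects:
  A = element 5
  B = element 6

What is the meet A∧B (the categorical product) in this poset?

Common predecessors of 5,6: {0,1,4}
  0 ≤ 4
  1 ≤ 4
  4 ≤ 4
glb = 4

Answer: A∧B = 4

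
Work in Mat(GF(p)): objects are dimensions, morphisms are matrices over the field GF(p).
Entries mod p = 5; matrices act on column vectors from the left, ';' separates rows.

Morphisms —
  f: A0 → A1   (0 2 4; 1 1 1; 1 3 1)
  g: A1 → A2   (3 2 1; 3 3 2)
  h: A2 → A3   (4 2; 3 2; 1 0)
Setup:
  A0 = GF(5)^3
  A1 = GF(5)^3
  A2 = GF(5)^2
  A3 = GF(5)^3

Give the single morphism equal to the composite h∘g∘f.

Answer: (2 4 4; 4 3 4; 3 1 0)

Trace:
  e0=(1,0,0) f→(0,1,1) g→(3,0) h→(2,4,3)
  e1=(0,1,0) f→(2,1,3) g→(1,0) h→(4,3,1)
  e2=(0,0,1) f→(4,1,1) g→(0,2) h→(4,4,0)
result: (2 4 4; 4 3 4; 3 1 0)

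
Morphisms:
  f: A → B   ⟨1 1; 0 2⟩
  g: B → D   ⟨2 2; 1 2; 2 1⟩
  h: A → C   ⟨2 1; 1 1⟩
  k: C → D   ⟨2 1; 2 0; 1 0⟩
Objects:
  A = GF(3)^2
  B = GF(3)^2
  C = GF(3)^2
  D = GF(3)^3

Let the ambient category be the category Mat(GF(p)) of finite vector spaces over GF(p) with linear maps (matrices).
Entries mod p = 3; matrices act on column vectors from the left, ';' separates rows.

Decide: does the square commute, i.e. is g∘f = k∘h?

Answer: COMMUTES

Work:
1) trace f;g:
  e0=[1,0] f→[1,0] g→[2,1,2]
  e1=[0,1] f→[1,2] g→[0,2,1]
  composite₁ = ⟨2 0; 1 2; 2 1⟩
2) trace h;k:
  e0=[1,0] h→[2,1] k→[2,1,2]
  e1=[0,1] h→[1,1] k→[0,2,1]
  composite₂ = ⟨2 0; 1 2; 2 1⟩
Equal? equal; square commutes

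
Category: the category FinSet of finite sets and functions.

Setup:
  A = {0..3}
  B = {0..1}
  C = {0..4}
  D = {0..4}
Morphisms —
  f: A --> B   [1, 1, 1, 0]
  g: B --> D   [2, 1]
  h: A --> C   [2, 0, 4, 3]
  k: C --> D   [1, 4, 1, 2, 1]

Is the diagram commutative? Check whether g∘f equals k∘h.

Along f;g (path 1):
  0 f-->1 g-->1
  1 f-->1 g-->1
  2 f-->1 g-->1
  3 f-->0 g-->2
  composite₁ = [1, 1, 1, 2]
Along h;k (path 2):
  0 h-->2 k-->1
  1 h-->0 k-->1
  2 h-->4 k-->1
  3 h-->3 k-->2
  composite₂ = [1, 1, 1, 2]
Equal? same morphism ✓

Answer: COMMUTES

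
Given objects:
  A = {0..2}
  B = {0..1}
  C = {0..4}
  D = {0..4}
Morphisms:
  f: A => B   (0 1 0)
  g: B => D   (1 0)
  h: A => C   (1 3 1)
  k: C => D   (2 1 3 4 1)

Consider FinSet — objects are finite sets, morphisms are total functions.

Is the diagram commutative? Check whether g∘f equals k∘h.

Answer: DOES NOT COMMUTE

Trace:
Along f;g (path 1):
  0 f=>0 g=>1
  1 f=>1 g=>0
  2 f=>0 g=>1
  result₁ = (1 0 1)
Along h;k (path 2):
  0 h=>1 k=>1
  1 h=>3 k=>4
  2 h=>1 k=>1
  result₂ = (1 4 1)
Equal? differ; not commutative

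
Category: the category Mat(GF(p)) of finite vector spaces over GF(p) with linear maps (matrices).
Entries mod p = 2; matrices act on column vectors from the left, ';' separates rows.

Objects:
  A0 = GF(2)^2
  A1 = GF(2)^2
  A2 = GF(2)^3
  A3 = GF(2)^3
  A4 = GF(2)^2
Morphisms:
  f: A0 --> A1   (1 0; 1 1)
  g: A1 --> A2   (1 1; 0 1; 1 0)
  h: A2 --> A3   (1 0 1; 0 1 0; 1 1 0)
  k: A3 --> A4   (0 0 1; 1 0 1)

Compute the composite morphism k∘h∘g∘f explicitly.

  e0=(1,0) f-->(1,1) g-->(0,1,1) h-->(1,1,1) k-->(1,0)
  e1=(0,1) f-->(0,1) g-->(1,1,0) h-->(1,1,0) k-->(0,1)
⟦path⟧: (1 0; 0 1)

Answer: (1 0; 0 1)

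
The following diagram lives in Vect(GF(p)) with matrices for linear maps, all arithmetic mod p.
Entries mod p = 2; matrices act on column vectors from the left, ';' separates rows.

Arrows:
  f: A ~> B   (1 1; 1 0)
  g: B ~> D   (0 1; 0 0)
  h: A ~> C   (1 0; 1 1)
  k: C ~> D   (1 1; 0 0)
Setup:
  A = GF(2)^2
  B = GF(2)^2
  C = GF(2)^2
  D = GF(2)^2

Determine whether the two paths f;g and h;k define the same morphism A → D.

Path 1 = f;g:
  e0=[1,0] f~>[1,1] g~>[1,0]
  e1=[0,1] f~>[1,0] g~>[0,0]
  result₁ = (1 0; 0 0)
Path 2 = h;k:
  e0=[1,0] h~>[1,1] k~>[0,0]
  e1=[0,1] h~>[0,1] k~>[1,0]
  result₂ = (0 1; 0 0)
Equal? distinct morphisms ✗

Answer: DOES NOT COMMUTE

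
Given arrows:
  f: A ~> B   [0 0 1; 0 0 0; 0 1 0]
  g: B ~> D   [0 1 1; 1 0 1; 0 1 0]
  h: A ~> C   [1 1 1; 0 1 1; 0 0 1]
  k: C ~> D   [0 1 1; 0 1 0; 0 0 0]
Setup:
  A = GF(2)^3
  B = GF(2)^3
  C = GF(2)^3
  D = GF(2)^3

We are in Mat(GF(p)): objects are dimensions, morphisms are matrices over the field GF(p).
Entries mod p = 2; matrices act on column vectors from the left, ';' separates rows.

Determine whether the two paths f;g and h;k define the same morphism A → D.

Answer: COMMUTES

Derivation:
1) trace f;g:
  e0=[1,0,0] f~>[0,0,0] g~>[0,0,0]
  e1=[0,1,0] f~>[0,0,1] g~>[1,1,0]
  e2=[0,0,1] f~>[1,0,0] g~>[0,1,0]
  result₁ = [0 1 0; 0 1 1; 0 0 0]
2) trace h;k:
  e0=[1,0,0] h~>[1,0,0] k~>[0,0,0]
  e1=[0,1,0] h~>[1,1,0] k~>[1,1,0]
  e2=[0,0,1] h~>[1,1,1] k~>[0,1,0]
  result₂ = [0 1 0; 0 1 1; 0 0 0]
Equal? YES — commutes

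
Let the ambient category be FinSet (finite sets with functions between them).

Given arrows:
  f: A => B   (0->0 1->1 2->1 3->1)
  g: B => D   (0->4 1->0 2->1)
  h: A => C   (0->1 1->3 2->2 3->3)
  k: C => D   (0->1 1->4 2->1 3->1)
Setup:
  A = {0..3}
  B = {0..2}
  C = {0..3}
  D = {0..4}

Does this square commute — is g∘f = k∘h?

Along f;g (path 1):
  0 f=>0 g=>4
  1 f=>1 g=>0
  2 f=>1 g=>0
  3 f=>1 g=>0
  result₁ = (0->4 1->0 2->0 3->0)
Along h;k (path 2):
  0 h=>1 k=>4
  1 h=>3 k=>1
  2 h=>2 k=>1
  3 h=>3 k=>1
  result₂ = (0->4 1->1 2->1 3->1)
Equal? differ; not commutative

Answer: DOES NOT COMMUTE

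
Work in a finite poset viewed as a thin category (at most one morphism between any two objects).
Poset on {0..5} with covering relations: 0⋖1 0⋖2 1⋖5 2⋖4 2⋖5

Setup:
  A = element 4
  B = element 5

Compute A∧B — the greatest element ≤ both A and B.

Answer: A∧B = 2

Work:
Common predecessors of 4,5: {0,2}
  0 <= 2
  2 <= 2
glb = 2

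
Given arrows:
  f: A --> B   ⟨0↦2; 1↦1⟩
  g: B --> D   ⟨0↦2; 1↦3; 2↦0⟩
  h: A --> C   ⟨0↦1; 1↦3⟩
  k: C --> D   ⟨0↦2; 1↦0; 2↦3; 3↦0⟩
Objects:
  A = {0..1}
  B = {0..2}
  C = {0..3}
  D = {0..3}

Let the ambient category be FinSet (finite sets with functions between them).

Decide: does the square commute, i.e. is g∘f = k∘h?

Along f;g (path 1):
  0 f-->2 g-->0
  1 f-->1 g-->3
  ⟦path⟧₁ = ⟨0↦0; 1↦3⟩
Along h;k (path 2):
  0 h-->1 k-->0
  1 h-->3 k-->0
  ⟦path⟧₂ = ⟨0↦0; 1↦0⟩
Equal? NO — does not commute

Answer: DOES NOT COMMUTE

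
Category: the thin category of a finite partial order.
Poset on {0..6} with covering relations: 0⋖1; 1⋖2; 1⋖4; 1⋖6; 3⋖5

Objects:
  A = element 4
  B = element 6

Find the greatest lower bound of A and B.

Answer: A∧B = 1

Work:
Common predecessors of 4,6: {0,1}
  0 <= 1
  1 <= 1
glb = 1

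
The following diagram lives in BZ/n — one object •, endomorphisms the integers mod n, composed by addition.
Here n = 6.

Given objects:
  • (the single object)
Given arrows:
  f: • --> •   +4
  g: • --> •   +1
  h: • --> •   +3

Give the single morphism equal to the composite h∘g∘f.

Answer: +2

Trace:
  0 +4≡4 +1≡5 +3≡2  (mod 6)
result: +2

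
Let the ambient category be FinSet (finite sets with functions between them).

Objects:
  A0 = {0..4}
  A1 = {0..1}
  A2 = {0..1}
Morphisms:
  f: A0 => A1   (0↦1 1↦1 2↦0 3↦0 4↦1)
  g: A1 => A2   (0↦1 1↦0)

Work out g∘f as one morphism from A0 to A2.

  0 f=>1 g=>0
  1 f=>1 g=>0
  2 f=>0 g=>1
  3 f=>0 g=>1
  4 f=>1 g=>0
⟦path⟧: (0↦0 1↦0 2↦1 3↦1 4↦0)

Answer: (0↦0 1↦0 2↦1 3↦1 4↦0)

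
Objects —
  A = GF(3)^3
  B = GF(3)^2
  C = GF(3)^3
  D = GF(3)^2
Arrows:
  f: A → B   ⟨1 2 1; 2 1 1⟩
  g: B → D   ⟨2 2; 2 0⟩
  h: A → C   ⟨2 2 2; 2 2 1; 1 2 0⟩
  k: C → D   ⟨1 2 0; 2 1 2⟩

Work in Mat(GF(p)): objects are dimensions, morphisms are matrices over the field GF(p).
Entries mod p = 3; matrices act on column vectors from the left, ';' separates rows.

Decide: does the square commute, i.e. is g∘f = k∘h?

Answer: COMMUTES

Trace:
Along f;g (path 1):
  e0=(1,0,0) f→(1,2) g→(0,2)
  e1=(0,1,0) f→(2,1) g→(0,1)
  e2=(0,0,1) f→(1,1) g→(1,2)
  composite₁ = ⟨0 0 1; 2 1 2⟩
Along h;k (path 2):
  e0=(1,0,0) h→(2,2,1) k→(0,2)
  e1=(0,1,0) h→(2,2,2) k→(0,1)
  e2=(0,0,1) h→(2,1,0) k→(1,2)
  composite₂ = ⟨0 0 1; 2 1 2⟩
Equal? equal; square commutes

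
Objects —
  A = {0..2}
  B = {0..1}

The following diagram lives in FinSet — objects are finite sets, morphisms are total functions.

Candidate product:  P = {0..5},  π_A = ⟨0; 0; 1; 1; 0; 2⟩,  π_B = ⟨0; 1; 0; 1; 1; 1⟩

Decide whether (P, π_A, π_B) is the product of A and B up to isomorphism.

Answer: NOT A VALID PRODUCT — duplicate pair at indices 1,4

Work:
|A|·|B| = 3·2 = 6;  |P| = 6
Check the pairing map k ↦ (π_A(k), π_B(k)):
  0 -> (0,0)
  1 -> (0,1)
  2 -> (1,0)
  3 -> (1,1)
  4 -> (0,1)  ✗ repeats pair of k=1
  5 -> (2,1)
distinct pairs in image: 5 / 6 needed
  → (0,1) hit at k=1 and k=4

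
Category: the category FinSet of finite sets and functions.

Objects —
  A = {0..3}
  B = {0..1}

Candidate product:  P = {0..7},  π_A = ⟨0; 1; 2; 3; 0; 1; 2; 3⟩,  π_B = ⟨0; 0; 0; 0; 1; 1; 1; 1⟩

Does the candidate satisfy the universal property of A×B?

|A|·|B| = 4·2 = 8;  |P| = 8
Check the pairing map k ↦ (π_A(k), π_B(k)):
  0 : (0,0)
  1 : (1,0)
  2 : (2,0)
  3 : (3,0)
  4 : (0,1)
  5 : (1,1)
  6 : (2,1)
  7 : (3,1)
distinct pairs in image: 8 / 8 needed
  → bijection onto A×B; projections well-typed.

Answer: VALID PRODUCT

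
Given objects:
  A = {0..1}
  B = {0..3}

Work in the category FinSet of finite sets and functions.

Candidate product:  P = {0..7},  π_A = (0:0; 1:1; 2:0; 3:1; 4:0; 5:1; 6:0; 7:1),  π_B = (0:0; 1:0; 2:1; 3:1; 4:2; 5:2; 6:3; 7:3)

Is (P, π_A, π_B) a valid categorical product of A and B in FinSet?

Answer: VALID PRODUCT

Trace:
|A|·|B| = 2·4 = 8;  |P| = 8
Check the pairing map k ↦ (π_A(k), π_B(k)):
  0 : (0,0)
  1 : (1,0)
  2 : (0,1)
  3 : (1,1)
  4 : (0,2)
  5 : (1,2)
  6 : (0,3)
  7 : (1,3)
distinct pairs in image: 8 / 8 needed
  → bijection onto A×B; projections well-typed.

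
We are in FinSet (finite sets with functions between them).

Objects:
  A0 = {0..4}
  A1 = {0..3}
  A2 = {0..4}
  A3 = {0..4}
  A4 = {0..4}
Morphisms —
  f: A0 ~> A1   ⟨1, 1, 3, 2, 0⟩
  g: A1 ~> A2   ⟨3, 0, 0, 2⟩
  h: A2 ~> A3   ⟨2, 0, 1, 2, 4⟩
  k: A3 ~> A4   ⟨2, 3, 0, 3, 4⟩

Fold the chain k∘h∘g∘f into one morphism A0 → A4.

  0 f~>1 g~>0 h~>2 k~>0
  1 f~>1 g~>0 h~>2 k~>0
  2 f~>3 g~>2 h~>1 k~>3
  3 f~>2 g~>0 h~>2 k~>0
  4 f~>0 g~>3 h~>2 k~>0
⟦path⟧: ⟨0, 0, 3, 0, 0⟩

Answer: ⟨0, 0, 3, 0, 0⟩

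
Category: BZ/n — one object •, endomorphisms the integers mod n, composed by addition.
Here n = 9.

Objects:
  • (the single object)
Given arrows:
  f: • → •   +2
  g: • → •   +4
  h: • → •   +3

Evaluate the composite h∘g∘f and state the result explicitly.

Answer: +0

Derivation:
  0 +2≡2 +4≡6 +3≡0  (mod 9)
composite: +0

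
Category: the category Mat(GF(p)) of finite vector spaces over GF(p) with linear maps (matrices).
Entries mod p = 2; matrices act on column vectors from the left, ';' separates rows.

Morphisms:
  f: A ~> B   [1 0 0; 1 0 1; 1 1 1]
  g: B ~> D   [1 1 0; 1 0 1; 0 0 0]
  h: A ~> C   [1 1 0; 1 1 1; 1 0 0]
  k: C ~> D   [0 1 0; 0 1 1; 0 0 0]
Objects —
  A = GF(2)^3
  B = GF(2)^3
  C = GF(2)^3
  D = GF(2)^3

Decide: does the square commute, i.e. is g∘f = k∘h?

Answer: DOES NOT COMMUTE

Work:
Along f;g (path 1):
  e0=[1,0,0] f~>[1,1,1] g~>[0,0,0]
  e1=[0,1,0] f~>[0,0,1] g~>[0,1,0]
  e2=[0,0,1] f~>[0,1,1] g~>[1,1,0]
  result₁ = [0 0 1; 0 1 1; 0 0 0]
Along h;k (path 2):
  e0=[1,0,0] h~>[1,1,1] k~>[1,0,0]
  e1=[0,1,0] h~>[1,1,0] k~>[1,1,0]
  e2=[0,0,1] h~>[0,1,0] k~>[1,1,0]
  result₂ = [1 1 1; 0 1 1; 0 0 0]
Equal? differ; not commutative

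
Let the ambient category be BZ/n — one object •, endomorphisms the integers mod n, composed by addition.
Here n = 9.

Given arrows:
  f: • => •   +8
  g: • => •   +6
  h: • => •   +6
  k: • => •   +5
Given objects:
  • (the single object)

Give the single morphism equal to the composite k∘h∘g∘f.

Answer: +7

Trace:
  0 +8≡8 +6≡5 +6≡2 +5≡7  (mod 9)
⟦path⟧: +7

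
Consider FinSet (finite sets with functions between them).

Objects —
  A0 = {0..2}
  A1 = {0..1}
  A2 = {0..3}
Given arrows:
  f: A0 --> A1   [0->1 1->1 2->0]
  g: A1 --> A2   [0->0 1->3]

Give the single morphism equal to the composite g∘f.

  0 f-->1 g-->3
  1 f-->1 g-->3
  2 f-->0 g-->0
composite: [0->3 1->3 2->0]

Answer: [0->3 1->3 2->0]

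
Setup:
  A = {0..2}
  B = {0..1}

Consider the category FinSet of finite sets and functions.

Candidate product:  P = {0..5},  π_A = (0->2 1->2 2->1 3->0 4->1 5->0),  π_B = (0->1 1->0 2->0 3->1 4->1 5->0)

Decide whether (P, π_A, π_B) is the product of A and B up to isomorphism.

Answer: VALID PRODUCT

Work:
|A|·|B| = 3·2 = 6;  |P| = 6
Check the pairing map k ↦ (π_A(k), π_B(k)):
  0 -> (2,1)
  1 -> (2,0)
  2 -> (1,0)
  3 -> (0,1)
  4 -> (1,1)
  5 -> (0,0)
distinct pairs in image: 6 / 6 needed
  → bijection onto A×B; projections well-typed.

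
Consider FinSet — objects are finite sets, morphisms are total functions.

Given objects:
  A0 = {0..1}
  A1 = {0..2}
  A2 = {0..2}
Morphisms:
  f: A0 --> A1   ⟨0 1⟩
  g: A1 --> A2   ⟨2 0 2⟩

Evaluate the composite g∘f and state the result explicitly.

  0 f-->0 g-->2
  1 f-->1 g-->0
composite: ⟨2 0⟩

Answer: ⟨2 0⟩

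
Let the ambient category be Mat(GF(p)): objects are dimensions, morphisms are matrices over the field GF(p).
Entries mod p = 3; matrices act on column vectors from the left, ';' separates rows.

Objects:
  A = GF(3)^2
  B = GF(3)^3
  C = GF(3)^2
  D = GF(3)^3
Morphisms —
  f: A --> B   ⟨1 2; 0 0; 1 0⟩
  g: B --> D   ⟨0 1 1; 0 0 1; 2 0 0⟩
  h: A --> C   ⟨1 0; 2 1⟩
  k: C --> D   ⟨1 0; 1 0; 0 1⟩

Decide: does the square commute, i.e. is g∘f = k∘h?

Answer: COMMUTES

Derivation:
Along f;g (path 1):
  e0=⟨1,0⟩ f-->⟨1,0,1⟩ g-->⟨1,1,2⟩
  e1=⟨0,1⟩ f-->⟨2,0,0⟩ g-->⟨0,0,1⟩
  ⟦path⟧₁ = ⟨1 0; 1 0; 2 1⟩
Along h;k (path 2):
  e0=⟨1,0⟩ h-->⟨1,2⟩ k-->⟨1,1,2⟩
  e1=⟨0,1⟩ h-->⟨0,1⟩ k-->⟨0,0,1⟩
  ⟦path⟧₂ = ⟨1 0; 1 0; 2 1⟩
Equal? YES — commutes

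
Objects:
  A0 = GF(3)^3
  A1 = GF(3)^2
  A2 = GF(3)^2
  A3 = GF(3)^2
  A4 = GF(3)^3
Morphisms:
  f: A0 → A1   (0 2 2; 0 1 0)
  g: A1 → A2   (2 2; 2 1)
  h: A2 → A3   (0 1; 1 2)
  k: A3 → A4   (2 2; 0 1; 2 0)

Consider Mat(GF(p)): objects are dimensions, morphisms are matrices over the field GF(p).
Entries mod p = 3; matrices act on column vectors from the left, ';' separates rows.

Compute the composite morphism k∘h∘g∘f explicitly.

  e0=[1,0,0] f→[0,0] g→[0,0] h→[0,0] k→[0,0,0]
  e1=[0,1,0] f→[2,1] g→[0,2] h→[2,1] k→[0,1,1]
  e2=[0,0,1] f→[2,0] g→[1,1] h→[1,0] k→[2,0,2]
result: (0 0 2; 0 1 0; 0 1 2)

Answer: (0 0 2; 0 1 0; 0 1 2)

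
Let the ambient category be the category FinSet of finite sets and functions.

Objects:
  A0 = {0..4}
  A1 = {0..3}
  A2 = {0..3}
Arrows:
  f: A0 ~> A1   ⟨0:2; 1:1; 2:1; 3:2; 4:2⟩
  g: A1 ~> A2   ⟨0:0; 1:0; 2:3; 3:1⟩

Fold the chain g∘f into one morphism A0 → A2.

  0 f~>2 g~>3
  1 f~>1 g~>0
  2 f~>1 g~>0
  3 f~>2 g~>3
  4 f~>2 g~>3
composite: ⟨0:3; 1:0; 2:0; 3:3; 4:3⟩

Answer: ⟨0:3; 1:0; 2:0; 3:3; 4:3⟩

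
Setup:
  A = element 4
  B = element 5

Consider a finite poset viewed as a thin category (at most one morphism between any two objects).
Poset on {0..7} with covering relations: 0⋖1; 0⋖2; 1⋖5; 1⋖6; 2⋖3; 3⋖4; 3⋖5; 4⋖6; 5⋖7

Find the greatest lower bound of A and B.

Answer: A∧B = 3

Trace:
Common predecessors of 4,5: {0,2,3}
  0 <= 3
  2 <= 3
  3 <= 3
glb = 3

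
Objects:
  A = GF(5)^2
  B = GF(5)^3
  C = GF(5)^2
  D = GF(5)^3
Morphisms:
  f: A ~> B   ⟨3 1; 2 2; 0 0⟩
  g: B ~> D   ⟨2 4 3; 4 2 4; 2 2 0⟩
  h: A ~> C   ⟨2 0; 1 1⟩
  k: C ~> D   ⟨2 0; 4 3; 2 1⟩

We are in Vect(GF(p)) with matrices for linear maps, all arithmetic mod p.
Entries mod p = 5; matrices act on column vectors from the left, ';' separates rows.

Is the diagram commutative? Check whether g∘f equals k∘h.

1) trace f;g:
  e0=(1,0) f~>(3,2,0) g~>(4,1,0)
  e1=(0,1) f~>(1,2,0) g~>(0,3,1)
  ⟦path⟧₁ = ⟨4 0; 1 3; 0 1⟩
2) trace h;k:
  e0=(1,0) h~>(2,1) k~>(4,1,0)
  e1=(0,1) h~>(0,1) k~>(0,3,1)
  ⟦path⟧₂ = ⟨4 0; 1 3; 0 1⟩
Equal? equal; square commutes

Answer: COMMUTES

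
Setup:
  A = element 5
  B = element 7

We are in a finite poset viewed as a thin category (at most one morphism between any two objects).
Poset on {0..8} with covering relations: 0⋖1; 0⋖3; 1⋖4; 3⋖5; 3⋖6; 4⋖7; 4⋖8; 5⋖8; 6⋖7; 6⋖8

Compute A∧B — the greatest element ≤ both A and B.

Lower bounds of A=5 and B=7: {0,3}
  0 ⊑ 3
  3 ⊑ 3
glb = 3

Answer: A∧B = 3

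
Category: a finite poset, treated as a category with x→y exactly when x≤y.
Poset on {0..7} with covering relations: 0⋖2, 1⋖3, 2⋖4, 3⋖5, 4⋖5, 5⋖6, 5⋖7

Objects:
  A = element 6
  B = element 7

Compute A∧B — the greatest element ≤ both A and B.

Common predecessors of 6,7: {0,1,2,3,4,5}
  0 ⊑ 5
  1 ⊑ 5
  2 ⊑ 5
  3 ⊑ 5
  4 ⊑ 5
  5 ⊑ 5
glb = 5

Answer: A∧B = 5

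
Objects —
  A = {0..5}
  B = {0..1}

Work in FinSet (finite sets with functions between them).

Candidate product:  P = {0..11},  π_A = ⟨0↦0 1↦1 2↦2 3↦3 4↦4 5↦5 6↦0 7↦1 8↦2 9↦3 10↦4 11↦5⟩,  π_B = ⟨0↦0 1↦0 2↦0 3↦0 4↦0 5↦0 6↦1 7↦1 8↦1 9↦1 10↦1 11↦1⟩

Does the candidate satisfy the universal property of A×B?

Answer: VALID PRODUCT

Trace:
|A|·|B| = 6·2 = 12;  |P| = 12
Check the pairing map k ↦ (π_A(k), π_B(k)):
  0 ↦ (0,0)
  1 ↦ (1,0)
  2 ↦ (2,0)
  3 ↦ (3,0)
  4 ↦ (4,0)
  5 ↦ (5,0)
  6 ↦ (0,1)
  7 ↦ (1,1)
  8 ↦ (2,1)
  9 ↦ (3,1)
  10 ↦ (4,1)
  11 ↦ (5,1)
distinct pairs in image: 12 / 12 needed
  → bijection onto A×B; projections well-typed.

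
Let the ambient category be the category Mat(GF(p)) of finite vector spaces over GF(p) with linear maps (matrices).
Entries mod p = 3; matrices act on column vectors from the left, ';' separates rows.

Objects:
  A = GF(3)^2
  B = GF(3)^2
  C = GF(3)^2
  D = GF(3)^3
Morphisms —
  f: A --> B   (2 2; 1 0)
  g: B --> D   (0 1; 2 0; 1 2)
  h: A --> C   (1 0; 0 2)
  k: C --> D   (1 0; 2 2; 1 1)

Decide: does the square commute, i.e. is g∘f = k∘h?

1) trace f;g:
  e0=⟨1,0⟩ f-->⟨2,1⟩ g-->⟨1,1,1⟩
  e1=⟨0,1⟩ f-->⟨2,0⟩ g-->⟨0,1,2⟩
  ⟦path⟧₁ = (1 0; 1 1; 1 2)
2) trace h;k:
  e0=⟨1,0⟩ h-->⟨1,0⟩ k-->⟨1,2,1⟩
  e1=⟨0,1⟩ h-->⟨0,2⟩ k-->⟨0,1,2⟩
  ⟦path⟧₂ = (1 0; 2 1; 1 2)
Equal? distinct morphisms ✗

Answer: DOES NOT COMMUTE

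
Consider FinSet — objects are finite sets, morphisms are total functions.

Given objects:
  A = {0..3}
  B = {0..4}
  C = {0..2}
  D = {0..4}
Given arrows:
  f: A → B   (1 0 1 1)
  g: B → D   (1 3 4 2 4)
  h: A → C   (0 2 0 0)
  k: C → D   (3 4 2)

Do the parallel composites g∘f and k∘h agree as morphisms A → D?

1) trace f;g:
  0 f→1 g→3
  1 f→0 g→1
  2 f→1 g→3
  3 f→1 g→3
  ⟦path⟧₁ = (3 1 3 3)
2) trace h;k:
  0 h→0 k→3
  1 h→2 k→2
  2 h→0 k→3
  3 h→0 k→3
  ⟦path⟧₂ = (3 2 3 3)
Equal? differ; not commutative

Answer: DOES NOT COMMUTE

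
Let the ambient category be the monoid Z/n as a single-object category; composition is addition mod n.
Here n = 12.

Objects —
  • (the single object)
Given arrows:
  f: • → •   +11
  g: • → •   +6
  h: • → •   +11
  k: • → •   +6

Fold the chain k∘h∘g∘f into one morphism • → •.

Answer: +10

Derivation:
  0 +11≡11 +6≡5 +11≡4 +6≡10  (mod 12)
composite: +10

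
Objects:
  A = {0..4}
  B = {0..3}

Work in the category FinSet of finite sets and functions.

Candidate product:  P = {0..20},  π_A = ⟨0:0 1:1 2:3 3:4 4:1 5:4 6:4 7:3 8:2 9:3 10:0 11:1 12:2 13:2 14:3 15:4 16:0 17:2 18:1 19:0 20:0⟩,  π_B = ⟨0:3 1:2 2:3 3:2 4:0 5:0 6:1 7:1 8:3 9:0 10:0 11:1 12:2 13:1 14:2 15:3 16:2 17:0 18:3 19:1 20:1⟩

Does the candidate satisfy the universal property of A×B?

Answer: NOT A VALID PRODUCT — |P|=21 ≠ |A|·|B|=20

Work:
|A|·|B| = 5·4 = 20;  |P| = 21
  → cardinalities differ; no bijection possible.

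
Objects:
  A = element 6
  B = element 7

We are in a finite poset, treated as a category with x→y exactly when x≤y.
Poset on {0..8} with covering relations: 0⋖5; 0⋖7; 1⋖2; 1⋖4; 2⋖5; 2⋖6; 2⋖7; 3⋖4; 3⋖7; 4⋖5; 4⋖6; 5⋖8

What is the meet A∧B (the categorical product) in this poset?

Answer: NO MEET EXISTS

Trace:
Lower bounds of A=6 and B=7: {1,2,3}
  maximal lower bounds 2 and 3 are incomparable: neither 2<=3 nor 3<=2
→ no greatest lower bound exists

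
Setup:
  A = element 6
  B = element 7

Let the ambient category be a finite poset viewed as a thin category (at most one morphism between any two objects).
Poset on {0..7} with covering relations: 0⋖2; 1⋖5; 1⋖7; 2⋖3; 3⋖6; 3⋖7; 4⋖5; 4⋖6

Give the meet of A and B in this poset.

Common predecessors of 6,7: {0,2,3}
  0 ⊑ 3
  2 ⊑ 3
  3 ⊑ 3
glb = 3

Answer: A∧B = 3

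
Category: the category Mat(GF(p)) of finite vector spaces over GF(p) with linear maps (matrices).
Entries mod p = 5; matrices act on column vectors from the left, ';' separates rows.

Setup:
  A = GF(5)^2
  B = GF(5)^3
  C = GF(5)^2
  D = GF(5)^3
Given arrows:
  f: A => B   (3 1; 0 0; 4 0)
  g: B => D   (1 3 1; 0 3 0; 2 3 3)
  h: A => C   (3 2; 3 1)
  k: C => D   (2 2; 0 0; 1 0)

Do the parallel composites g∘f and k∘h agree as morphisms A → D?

Path 1 = f;g:
  e0=[1,0] f=>[3,0,4] g=>[2,0,3]
  e1=[0,1] f=>[1,0,0] g=>[1,0,2]
  ⟦path⟧₁ = (2 1; 0 0; 3 2)
Path 2 = h;k:
  e0=[1,0] h=>[3,3] k=>[2,0,3]
  e1=[0,1] h=>[2,1] k=>[1,0,2]
  ⟦path⟧₂ = (2 1; 0 0; 3 2)
Equal? same morphism ✓

Answer: COMMUTES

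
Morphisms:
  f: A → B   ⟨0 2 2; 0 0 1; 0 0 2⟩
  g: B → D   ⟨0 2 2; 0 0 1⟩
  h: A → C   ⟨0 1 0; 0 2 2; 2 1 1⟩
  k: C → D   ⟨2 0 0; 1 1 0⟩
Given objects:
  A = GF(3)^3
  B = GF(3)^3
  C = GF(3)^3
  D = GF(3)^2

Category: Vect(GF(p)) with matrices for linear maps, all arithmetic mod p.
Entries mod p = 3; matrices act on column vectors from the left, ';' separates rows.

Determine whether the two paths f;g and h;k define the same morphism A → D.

Answer: DOES NOT COMMUTE

Work:
Path 1 = f;g:
  e0=(1,0,0) f→(0,0,0) g→(0,0)
  e1=(0,1,0) f→(2,0,0) g→(0,0)
  e2=(0,0,1) f→(2,1,2) g→(0,2)
  result₁ = ⟨0 0 0; 0 0 2⟩
Path 2 = h;k:
  e0=(1,0,0) h→(0,0,2) k→(0,0)
  e1=(0,1,0) h→(1,2,1) k→(2,0)
  e2=(0,0,1) h→(0,2,1) k→(0,2)
  result₂ = ⟨0 2 0; 0 0 2⟩
Equal? distinct morphisms ✗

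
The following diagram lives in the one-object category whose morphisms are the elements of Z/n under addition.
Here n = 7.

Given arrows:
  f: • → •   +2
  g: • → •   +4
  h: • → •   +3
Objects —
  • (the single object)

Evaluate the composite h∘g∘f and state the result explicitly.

  0 +2≡2 +4≡6 +3≡2  (mod 7)
composite: +2

Answer: +2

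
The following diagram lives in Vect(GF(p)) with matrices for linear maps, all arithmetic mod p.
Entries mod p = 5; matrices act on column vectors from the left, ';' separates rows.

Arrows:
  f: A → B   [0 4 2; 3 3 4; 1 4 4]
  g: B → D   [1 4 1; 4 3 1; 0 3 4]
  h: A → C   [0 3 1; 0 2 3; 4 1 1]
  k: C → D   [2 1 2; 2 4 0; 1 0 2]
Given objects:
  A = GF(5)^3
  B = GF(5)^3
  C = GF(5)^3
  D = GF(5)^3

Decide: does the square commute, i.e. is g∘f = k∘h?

Along f;g (path 1):
  e0=⟨1,0,0⟩ f→⟨0,3,1⟩ g→⟨3,0,3⟩
  e1=⟨0,1,0⟩ f→⟨4,3,4⟩ g→⟨0,4,0⟩
  e2=⟨0,0,1⟩ f→⟨2,4,4⟩ g→⟨2,4,3⟩
  ⟦path⟧₁ = [3 0 2; 0 4 4; 3 0 3]
Along h;k (path 2):
  e0=⟨1,0,0⟩ h→⟨0,0,4⟩ k→⟨3,0,3⟩
  e1=⟨0,1,0⟩ h→⟨3,2,1⟩ k→⟨0,4,0⟩
  e2=⟨0,0,1⟩ h→⟨1,3,1⟩ k→⟨2,4,3⟩
  ⟦path⟧₂ = [3 0 2; 0 4 4; 3 0 3]
Equal? YES — commutes

Answer: COMMUTES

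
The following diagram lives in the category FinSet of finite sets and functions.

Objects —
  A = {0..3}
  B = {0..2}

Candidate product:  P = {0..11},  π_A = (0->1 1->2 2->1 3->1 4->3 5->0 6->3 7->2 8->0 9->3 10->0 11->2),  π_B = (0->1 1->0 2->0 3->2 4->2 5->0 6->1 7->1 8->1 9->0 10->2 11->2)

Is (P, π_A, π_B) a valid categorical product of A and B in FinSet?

Answer: VALID PRODUCT

Derivation:
|A|·|B| = 4·3 = 12;  |P| = 12
Check the pairing map k ↦ (π_A(k), π_B(k)):
  0 -> (1,1)
  1 -> (2,0)
  2 -> (1,0)
  3 -> (1,2)
  4 -> (3,2)
  5 -> (0,0)
  6 -> (3,1)
  7 -> (2,1)
  8 -> (0,1)
  9 -> (3,0)
  10 -> (0,2)
  11 -> (2,2)
distinct pairs in image: 12 / 12 needed
  → bijection onto A×B; projections well-typed.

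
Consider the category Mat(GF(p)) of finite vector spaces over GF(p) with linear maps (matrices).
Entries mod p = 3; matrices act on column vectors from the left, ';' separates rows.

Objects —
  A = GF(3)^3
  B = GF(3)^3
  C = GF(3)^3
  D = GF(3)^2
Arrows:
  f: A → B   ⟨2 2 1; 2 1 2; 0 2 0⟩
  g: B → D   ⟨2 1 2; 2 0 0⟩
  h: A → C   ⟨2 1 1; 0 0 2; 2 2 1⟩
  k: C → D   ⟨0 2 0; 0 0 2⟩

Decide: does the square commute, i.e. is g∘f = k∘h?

Path 1 = f;g:
  e0=[1,0,0] f→[2,2,0] g→[0,1]
  e1=[0,1,0] f→[2,1,2] g→[0,1]
  e2=[0,0,1] f→[1,2,0] g→[1,2]
  ⟦path⟧₁ = ⟨0 0 1; 1 1 2⟩
Path 2 = h;k:
  e0=[1,0,0] h→[2,0,2] k→[0,1]
  e1=[0,1,0] h→[1,0,2] k→[0,1]
  e2=[0,0,1] h→[1,2,1] k→[1,2]
  ⟦path⟧₂ = ⟨0 0 1; 1 1 2⟩
Equal? YES — commutes

Answer: COMMUTES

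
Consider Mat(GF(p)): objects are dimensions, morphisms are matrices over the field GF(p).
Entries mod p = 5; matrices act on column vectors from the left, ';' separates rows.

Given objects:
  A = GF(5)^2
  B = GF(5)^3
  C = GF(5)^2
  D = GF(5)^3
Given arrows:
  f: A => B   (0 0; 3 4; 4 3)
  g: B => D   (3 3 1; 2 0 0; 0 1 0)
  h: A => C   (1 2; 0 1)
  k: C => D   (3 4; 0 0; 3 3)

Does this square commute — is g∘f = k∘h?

1) trace f;g:
  e0=⟨1,0⟩ f=>⟨0,3,4⟩ g=>⟨3,0,3⟩
  e1=⟨0,1⟩ f=>⟨0,4,3⟩ g=>⟨0,0,4⟩
  result₁ = (3 0; 0 0; 3 4)
2) trace h;k:
  e0=⟨1,0⟩ h=>⟨1,0⟩ k=>⟨3,0,3⟩
  e1=⟨0,1⟩ h=>⟨2,1⟩ k=>⟨0,0,4⟩
  result₂ = (3 0; 0 0; 3 4)
Equal? equal; square commutes

Answer: COMMUTES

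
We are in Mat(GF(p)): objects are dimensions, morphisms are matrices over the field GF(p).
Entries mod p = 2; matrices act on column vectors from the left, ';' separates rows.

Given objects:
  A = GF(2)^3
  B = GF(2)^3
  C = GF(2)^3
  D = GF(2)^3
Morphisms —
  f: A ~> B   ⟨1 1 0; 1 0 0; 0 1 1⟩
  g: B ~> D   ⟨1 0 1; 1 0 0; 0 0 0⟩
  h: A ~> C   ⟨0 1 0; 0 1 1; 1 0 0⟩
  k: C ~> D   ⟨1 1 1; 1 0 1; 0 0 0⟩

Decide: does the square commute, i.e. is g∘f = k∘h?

Answer: COMMUTES

Trace:
Along f;g (path 1):
  e0=[1,0,0] f~>[1,1,0] g~>[1,1,0]
  e1=[0,1,0] f~>[1,0,1] g~>[0,1,0]
  e2=[0,0,1] f~>[0,0,1] g~>[1,0,0]
  ⟦path⟧₁ = ⟨1 0 1; 1 1 0; 0 0 0⟩
Along h;k (path 2):
  e0=[1,0,0] h~>[0,0,1] k~>[1,1,0]
  e1=[0,1,0] h~>[1,1,0] k~>[0,1,0]
  e2=[0,0,1] h~>[0,1,0] k~>[1,0,0]
  ⟦path⟧₂ = ⟨1 0 1; 1 1 0; 0 0 0⟩
Equal? equal; square commutes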